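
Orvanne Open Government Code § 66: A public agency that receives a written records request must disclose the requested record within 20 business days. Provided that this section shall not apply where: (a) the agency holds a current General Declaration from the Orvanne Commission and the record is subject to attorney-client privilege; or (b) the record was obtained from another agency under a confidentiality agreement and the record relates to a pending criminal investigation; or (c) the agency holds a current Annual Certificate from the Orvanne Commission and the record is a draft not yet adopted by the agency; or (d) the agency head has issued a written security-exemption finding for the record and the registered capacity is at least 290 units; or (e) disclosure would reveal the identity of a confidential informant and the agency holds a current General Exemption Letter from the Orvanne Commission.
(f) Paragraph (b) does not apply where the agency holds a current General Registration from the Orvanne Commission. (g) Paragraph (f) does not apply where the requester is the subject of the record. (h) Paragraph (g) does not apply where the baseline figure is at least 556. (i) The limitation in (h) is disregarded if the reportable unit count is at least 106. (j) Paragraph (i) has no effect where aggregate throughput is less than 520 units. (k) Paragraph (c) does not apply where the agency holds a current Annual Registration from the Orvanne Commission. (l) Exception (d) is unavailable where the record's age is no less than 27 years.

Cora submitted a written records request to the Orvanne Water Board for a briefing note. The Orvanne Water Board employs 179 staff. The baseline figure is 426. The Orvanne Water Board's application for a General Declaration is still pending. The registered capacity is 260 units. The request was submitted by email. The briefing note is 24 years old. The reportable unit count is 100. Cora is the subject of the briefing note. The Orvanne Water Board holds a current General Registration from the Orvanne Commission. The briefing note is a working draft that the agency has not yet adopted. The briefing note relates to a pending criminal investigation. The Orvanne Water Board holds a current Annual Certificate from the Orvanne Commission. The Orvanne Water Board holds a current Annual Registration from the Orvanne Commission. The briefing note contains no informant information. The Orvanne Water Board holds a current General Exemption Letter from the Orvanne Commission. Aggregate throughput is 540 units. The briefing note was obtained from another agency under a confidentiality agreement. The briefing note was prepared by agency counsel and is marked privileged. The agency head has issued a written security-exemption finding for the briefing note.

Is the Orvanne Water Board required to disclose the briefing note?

Exception (a) does not apply: no current General Declaration is held.
Exception (b)'s conditions are all satisfied: the briefing note was obtained under a confidentiality agreement; the briefing note relates to a pending investigation. Under paragraphs (f)–(j): (f) is triggered (a current General Registration is held), but is set aside by (g): (g) applies — Cora is the subject of the briefing note. (h), which would lift (g), is inapplicable — the baseline figure is 426, short of 556. So (b) applies.
Exception (c)'s conditions are all satisfied: a current Annual Certificate is held; the briefing note is an unadopted draft. But applying paragraph (k): (k) operates against (c): a current Annual Registration is held. Exception (c) does not apply.
Exception (d) does not apply: the registered capacity is 260 units, short of 290 units.
Exception (e) fails — the briefing note contains no informant information.

No — exception (b) applies; the Orvanne Water Board is not required to disclose the briefing note.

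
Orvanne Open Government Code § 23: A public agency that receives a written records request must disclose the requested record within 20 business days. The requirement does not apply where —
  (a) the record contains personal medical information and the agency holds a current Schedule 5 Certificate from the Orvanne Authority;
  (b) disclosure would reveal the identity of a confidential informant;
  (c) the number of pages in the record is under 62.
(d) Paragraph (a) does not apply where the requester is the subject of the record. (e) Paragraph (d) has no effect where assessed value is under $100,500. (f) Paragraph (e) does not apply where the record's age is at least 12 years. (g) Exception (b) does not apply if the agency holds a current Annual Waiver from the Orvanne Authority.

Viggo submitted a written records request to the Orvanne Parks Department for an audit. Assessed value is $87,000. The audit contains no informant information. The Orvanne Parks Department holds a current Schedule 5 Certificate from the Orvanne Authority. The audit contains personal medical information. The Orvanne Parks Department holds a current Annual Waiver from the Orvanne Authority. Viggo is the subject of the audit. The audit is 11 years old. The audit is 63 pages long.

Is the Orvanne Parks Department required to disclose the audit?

No — exception (a) applies; the Orvanne Parks Department is not required to disclose the audit.

Exception (a) is satisfied on its face — the audit contains personal medical information; a current Schedule 5 Certificate is held. As to paragraphs (d)–(f): (d) is triggered (Viggo is the subject of the audit), but is set aside by (e): (e) is engaged — assessed value is $87,000, under the $100,500 limit. (f), which would lift (e), is not triggered — the record's age is 11 years, short of 12 years. (a) remains available.
Exception (b) requires that disclosure would reveal the identity of a confidential informant; but the audit contains no informant information, so (b) is unavailable.
Exception (c) requires that the number of pages in the record is under 62; but the number of pages in the record is 63, not under 62, so (c) is unavailable.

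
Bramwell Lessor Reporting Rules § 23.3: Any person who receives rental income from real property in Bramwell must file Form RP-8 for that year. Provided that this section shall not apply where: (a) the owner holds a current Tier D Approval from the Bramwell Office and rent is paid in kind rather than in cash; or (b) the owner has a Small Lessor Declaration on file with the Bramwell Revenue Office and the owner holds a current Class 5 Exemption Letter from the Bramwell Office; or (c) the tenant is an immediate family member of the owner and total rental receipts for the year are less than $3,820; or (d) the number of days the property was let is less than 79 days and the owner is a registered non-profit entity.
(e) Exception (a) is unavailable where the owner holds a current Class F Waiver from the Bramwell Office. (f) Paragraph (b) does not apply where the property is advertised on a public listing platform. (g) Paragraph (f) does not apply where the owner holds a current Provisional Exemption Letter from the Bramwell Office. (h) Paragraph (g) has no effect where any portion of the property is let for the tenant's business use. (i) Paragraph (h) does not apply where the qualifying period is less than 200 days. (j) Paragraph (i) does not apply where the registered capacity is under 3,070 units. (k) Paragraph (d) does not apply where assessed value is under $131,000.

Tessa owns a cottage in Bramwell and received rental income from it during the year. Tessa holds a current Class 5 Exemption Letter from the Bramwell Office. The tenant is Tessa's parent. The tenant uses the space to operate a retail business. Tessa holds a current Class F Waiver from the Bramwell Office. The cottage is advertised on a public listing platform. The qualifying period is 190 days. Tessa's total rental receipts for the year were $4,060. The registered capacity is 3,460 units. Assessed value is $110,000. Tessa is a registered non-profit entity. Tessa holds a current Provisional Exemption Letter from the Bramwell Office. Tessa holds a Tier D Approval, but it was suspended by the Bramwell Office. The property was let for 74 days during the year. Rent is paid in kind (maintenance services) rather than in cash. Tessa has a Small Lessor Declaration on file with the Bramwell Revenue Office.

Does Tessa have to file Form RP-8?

Exception (a) does not apply: no current Tier D Approval is held.
All of (b)'s requirements are met (a Small Lessor Declaration is on file; a current Class 5 Exemption Letter is held). Under paragraphs (f)–(j): (f) is engaged (the property is publicly advertised), but yields to (g): (g) operates against (f): a current Provisional Exemption Letter is held. (h) operates (the space is let for business use), but is overridden by (i): (i) operates — the qualifying period is 190 days, less than the 200 days limit. (j), which would lift (i), is not triggered — the registered capacity is 3,460 units, not under 3,070 units. So (b) applies.
Exception (c) requires that total rental receipts for the year are less than $3,820; but total rental receipts for the year are $4,060, not less than $3,820, so (c) is unavailable.
Exception (d): the number of days the property was let is 74 days, less than the 79 days limit; Tessa is a registered non-profit — every condition holds. However, paragraph (k) must be considered: (k) operates against (d): assessed value is $110,000, under the $131,000 limit. Exception (d) does not apply.

No — exception (b) applies; Tessa is not required to file Form RP-8.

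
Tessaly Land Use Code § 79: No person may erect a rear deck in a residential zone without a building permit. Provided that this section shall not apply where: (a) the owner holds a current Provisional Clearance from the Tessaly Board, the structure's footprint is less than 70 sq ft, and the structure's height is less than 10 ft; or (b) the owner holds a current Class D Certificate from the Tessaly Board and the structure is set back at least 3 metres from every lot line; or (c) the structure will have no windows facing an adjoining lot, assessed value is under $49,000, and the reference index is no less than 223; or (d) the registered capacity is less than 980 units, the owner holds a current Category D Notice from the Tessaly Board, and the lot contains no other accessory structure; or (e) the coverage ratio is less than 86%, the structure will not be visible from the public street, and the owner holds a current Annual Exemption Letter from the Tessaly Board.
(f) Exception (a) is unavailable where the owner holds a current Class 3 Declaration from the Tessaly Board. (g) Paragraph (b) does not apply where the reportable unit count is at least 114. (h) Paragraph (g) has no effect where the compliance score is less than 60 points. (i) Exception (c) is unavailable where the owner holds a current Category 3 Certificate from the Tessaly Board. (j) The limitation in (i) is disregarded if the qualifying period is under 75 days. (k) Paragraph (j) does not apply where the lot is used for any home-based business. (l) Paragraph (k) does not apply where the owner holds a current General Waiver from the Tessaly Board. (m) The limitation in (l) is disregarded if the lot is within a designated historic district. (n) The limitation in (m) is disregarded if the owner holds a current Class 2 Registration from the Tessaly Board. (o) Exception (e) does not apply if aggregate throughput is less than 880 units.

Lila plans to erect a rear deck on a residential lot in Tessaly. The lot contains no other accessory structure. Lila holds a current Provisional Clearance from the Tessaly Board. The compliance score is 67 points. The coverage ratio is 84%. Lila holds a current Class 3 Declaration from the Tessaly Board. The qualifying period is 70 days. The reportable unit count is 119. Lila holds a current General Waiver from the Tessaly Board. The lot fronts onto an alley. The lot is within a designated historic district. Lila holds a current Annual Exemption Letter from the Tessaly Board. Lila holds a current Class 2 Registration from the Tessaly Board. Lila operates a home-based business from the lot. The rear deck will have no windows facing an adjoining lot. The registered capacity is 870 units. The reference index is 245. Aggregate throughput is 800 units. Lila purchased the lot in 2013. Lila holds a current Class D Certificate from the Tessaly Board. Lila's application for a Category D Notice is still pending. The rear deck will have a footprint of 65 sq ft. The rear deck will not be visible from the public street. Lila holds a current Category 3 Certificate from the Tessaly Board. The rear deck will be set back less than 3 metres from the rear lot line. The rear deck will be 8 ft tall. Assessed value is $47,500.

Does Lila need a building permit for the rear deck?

Exception (a): a current Provisional Clearance is held; the structure's footprint is 65 sq ft, less than the 70 sq ft limit; the structure's height is 8 ft, less than the 10 ft limit — every condition holds. But: (f) operates against (a): a current Class 3 Declaration is held. Exception (a) does not apply.
Exception (b) does not apply: the rear setback is under 3 m.
Exception (c)'s conditions are all satisfied: no windows face an adjoining lot; assessed value is $47,500, under the $49,000 limit; the reference index is 245, meeting the 223 threshold. Under paragraphs (i)–(n): (i) is engaged (a current Category 3 Certificate is held), but is overridden by (j): (j) operates against (i): the qualifying period is 70 days, under the 75 days limit. (k) would limit (j) — a home-based business operates on the lot — but (l) sets (k) aside: (l) operates against (k): a current General Waiver is held. (m) would limit (l) — the lot is in a historic district — but (n) sets (m) aside: (n) applies — a current Class 2 Registration is held. Exception (c) stands.
Exception (d) does not apply: there is no Category D Notice in force.
Exception (e)'s conditions are all satisfied: the coverage ratio is 84%, less than the 86% limit; the structure will not be visible from the street; a current Annual Exemption Letter is held. But applying paragraph (o): (o) operates against (e): aggregate throughput is 800 units, less than the 880 units limit. Exception (e) does not apply.

No — exception (c) applies; Lila does not need a building permit.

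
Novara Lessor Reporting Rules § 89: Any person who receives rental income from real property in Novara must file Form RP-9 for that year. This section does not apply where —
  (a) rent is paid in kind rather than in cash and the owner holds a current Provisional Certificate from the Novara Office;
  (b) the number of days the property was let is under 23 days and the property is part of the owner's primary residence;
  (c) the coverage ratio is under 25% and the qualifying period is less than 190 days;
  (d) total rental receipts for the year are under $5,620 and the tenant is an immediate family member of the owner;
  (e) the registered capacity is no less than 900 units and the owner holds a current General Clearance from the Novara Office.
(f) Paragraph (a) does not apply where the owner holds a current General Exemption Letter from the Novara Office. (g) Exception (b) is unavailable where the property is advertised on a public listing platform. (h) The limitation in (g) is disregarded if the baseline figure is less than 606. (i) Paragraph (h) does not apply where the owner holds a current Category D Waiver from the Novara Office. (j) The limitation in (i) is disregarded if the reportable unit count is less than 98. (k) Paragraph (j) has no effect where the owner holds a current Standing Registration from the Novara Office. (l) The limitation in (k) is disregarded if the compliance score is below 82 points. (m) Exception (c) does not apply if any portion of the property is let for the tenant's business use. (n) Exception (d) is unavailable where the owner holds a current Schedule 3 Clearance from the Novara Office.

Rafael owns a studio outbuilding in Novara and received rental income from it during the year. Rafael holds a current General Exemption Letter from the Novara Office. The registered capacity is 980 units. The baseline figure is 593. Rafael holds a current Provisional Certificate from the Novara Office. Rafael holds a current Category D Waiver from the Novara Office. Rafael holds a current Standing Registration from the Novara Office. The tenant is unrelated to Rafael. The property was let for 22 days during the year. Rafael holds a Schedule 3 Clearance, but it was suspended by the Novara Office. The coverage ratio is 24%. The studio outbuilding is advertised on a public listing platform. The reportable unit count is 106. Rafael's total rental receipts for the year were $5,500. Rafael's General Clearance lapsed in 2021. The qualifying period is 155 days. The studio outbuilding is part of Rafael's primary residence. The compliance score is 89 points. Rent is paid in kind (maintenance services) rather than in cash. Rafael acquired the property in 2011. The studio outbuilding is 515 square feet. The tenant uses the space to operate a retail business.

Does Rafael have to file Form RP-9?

Yes — Rafael must file Form RP-9.

Exception (a)'s conditions are all satisfied: rent is paid in kind; a current Provisional Certificate is held. Turning to paragraph (f): (f) applies — a current General Exemption Letter is held. So (a) is unavailable.
Exception (b)'s conditions are all satisfied: the number of days the property was let is 22 days, under the 23 days limit; the studio outbuilding is part of the primary residence. But applying paragraphs (g)–(l): (g) applies — the property is publicly advertised. (h) would limit (g) — the baseline figure is 593, less than the 606 limit — but (i) sets (h) aside: (i) operates against (h): a current Category D Waiver is held. (j) is inapplicable (the reportable unit count is 106, not less than 98), so (i) stands. (b) is therefore removed.
Exception (c): the coverage ratio is 24%, under the 25% limit; the qualifying period is 155 days, less than the 190 days limit — every condition holds. But: (m) applies — the space is let for business use. Exception (c) does not apply.
Exception (d) requires that the tenant is an immediate family member of the owner; but the tenant is unrelated to the owner, so (d) is unavailable.
Exception (e) requires that the owner holds a current General Clearance from the Novara Office; but the General Clearance is not current, so (e) is unavailable.
None of the exceptions is available; § 89 applies in full.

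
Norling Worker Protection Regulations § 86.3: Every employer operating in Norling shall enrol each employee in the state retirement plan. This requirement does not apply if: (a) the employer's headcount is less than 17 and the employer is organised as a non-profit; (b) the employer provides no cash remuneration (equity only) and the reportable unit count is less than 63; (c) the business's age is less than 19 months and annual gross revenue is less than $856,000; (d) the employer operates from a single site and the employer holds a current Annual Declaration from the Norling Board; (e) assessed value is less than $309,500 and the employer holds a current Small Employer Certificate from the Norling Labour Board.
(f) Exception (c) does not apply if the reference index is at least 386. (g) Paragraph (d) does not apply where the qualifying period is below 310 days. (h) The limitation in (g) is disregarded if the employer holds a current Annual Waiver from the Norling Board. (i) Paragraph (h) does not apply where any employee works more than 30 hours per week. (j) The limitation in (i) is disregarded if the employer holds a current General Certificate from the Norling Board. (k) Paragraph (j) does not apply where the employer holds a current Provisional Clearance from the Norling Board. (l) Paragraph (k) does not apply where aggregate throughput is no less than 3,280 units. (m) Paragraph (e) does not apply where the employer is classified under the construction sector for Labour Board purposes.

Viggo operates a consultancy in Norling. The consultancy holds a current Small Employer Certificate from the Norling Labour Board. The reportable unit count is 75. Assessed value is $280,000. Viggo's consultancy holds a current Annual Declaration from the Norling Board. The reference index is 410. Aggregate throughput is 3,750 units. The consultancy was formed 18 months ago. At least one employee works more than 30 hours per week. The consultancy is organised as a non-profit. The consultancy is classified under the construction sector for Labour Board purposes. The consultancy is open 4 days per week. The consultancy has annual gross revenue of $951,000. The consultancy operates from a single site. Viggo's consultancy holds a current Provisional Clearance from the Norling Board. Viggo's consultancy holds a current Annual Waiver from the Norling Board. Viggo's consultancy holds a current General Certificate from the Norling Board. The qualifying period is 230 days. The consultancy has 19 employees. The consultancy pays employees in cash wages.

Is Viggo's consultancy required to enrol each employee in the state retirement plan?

No — exception (d) applies; Viggo's consultancy is not required to enrol each employee in the state retirement plan.

Exception (a) requires that the employer's headcount is less than 17; but the employer's headcount is 19, not less than 17, so (a) is unavailable.
Exception (b) requires that the employer provides no cash remuneration (equity only); but employees are paid cash wages, so (b) is unavailable.
Exception (c) does not apply: annual gross revenue is $951,000, not less than $856,000.
Exception (d): the employer operates from a single site; a current Annual Declaration is held — every condition holds. As to paragraphs (g)–(l): (g) would limit (d) — the qualifying period is 230 days, below the 310 days limit — but (h) sets (g) aside: (h) operates against (g): a current Annual Waiver is held. (i) would limit (h) — at least one employee exceeds 30 hours/week — but (j) sets (i) aside: (j) operates against (i): a current General Certificate is held. (k) is triggered (a current Provisional Clearance is held), but is overridden by (l): (l) operates against (k): aggregate throughput is 3,750 units, meeting the 3,280 units threshold. So (d) applies.
Exception (e)'s conditions are all satisfied: assessed value is $280,000, less than the $309,500 limit; a current Small Employer Certificate is held. But: (m) is triggered — the consultancy is classified under the construction sector. Exception (e) does not apply.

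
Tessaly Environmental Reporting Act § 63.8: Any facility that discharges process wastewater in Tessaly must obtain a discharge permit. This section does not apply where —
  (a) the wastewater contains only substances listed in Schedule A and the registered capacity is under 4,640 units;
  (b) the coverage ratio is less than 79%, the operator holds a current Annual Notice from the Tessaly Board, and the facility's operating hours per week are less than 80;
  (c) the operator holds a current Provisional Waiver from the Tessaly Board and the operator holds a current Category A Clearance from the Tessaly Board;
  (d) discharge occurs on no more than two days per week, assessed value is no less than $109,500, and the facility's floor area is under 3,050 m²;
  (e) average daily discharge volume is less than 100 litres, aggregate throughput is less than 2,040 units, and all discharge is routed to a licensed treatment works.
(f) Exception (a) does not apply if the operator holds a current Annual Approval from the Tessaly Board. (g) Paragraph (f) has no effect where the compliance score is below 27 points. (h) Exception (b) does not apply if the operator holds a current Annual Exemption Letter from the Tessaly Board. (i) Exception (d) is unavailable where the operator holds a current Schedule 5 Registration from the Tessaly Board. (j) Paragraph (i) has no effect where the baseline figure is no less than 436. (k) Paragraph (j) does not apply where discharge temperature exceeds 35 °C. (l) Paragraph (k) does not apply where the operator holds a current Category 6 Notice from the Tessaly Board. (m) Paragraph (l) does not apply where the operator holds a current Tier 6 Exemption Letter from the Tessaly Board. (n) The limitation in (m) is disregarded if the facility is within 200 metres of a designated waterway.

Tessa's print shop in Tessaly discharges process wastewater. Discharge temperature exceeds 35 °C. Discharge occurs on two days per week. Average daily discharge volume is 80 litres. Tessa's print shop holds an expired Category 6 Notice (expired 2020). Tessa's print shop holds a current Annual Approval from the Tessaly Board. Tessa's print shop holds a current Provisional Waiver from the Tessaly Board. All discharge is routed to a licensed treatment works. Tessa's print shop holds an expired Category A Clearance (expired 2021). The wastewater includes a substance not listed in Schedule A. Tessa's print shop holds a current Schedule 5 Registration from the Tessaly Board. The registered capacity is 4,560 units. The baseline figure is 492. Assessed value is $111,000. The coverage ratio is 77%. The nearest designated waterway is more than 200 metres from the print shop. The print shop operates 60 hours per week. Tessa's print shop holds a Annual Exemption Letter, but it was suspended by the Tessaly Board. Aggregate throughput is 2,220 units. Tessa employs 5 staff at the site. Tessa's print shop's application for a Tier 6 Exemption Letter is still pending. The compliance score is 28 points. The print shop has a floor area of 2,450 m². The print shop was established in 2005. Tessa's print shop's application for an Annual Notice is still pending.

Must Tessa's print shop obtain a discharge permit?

Yes — Tessa's print shop must obtain a discharge permit.

Exception (a) requires that the wastewater contains only substances listed in Schedule A; but the wastewater includes a non-Schedule-A substance, so (a) is unavailable.
Exception (b) does not apply: the Annual Notice is not current.
Exception (c) requires that the operator holds a current Category A Clearance from the Tessaly Board; but there is no Category A Clearance in force, so (c) is unavailable.
All of (d)'s requirements are met (discharge occurs on no more than two days per week; assessed value is $111,000, meeting the $109,500 threshold; the facility's floor area is 2,450 m², under the 3,050 m² limit). But applying paragraphs (i)–(n): (i) operates against (d): a current Schedule 5 Registration is held. (j) would limit (i) — the baseline figure is 492, meeting the 436 threshold — but (k) sets (j) aside: (k) operates against (j): discharge temperature exceeds 35 °C. (l) is not engaged (there is no Category 6 Notice in force), so (k) stands. So (d) is unavailable.
Exception (e) does not apply: aggregate throughput is 2,220 units, not less than 2,040 units.
None of the exceptions is available; § 63.8 applies in full.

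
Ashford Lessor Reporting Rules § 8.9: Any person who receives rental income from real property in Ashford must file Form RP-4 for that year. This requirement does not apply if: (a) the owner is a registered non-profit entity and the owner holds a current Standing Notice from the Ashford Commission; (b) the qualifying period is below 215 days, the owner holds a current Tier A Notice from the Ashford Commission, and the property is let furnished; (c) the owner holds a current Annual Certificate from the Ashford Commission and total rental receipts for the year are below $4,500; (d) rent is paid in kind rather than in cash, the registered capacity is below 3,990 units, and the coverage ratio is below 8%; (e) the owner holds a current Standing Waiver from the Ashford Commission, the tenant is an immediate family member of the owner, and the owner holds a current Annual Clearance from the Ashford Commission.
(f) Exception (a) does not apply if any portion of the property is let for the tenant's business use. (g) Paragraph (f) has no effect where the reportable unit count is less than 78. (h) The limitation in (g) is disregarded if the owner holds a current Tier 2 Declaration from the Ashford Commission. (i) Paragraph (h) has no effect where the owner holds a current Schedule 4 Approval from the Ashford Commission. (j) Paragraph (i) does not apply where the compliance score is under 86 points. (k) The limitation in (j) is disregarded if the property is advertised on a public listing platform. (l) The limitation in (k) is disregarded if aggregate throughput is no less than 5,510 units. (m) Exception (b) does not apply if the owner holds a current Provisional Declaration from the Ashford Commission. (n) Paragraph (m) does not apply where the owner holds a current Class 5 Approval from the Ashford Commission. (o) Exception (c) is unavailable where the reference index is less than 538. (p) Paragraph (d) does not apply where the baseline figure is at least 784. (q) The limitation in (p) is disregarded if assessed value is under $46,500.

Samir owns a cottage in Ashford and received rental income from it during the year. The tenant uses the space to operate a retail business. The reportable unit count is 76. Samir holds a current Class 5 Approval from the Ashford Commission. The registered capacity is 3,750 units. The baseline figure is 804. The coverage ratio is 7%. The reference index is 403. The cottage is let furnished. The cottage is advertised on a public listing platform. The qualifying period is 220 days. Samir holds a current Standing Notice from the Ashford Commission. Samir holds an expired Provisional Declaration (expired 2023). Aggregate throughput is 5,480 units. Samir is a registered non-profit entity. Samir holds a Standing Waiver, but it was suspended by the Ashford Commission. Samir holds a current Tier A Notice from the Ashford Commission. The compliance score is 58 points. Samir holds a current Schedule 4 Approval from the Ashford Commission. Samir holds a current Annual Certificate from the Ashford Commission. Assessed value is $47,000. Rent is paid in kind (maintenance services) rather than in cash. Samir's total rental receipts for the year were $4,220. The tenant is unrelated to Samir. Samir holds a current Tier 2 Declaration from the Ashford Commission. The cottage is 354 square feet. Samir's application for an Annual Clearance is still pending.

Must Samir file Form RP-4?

No — exception (a) applies; Samir is not required to file Form RP-4.

Exception (a)'s conditions are all satisfied: Samir is a registered non-profit; a current Standing Notice is held. Considering the limiting provisions: (f) operates (the space is let for business use), but is itself disapplied by (g): (g) operates against (f): the reportable unit count is 76, less than the 78 limit. (h) would limit (g) — a current Tier 2 Declaration is held — but (i) sets (h) aside: (i) operates against (h): a current Schedule 4 Approval is held. (j) would limit (i) — the compliance score is 58 points, under the 86 points limit — but (k) sets (j) aside: (k) operates against (j): the property is publicly advertised. (l), which would lift (k), does not operate here — aggregate throughput is 5,480 units, short of 5,510 units. So (a) applies.
Exception (b) fails — the qualifying period is 220 days, not below 215 days.
Exception (c)'s conditions are all satisfied: a current Annual Certificate is held; total rental receipts for the year are $4,220, below the $4,500 limit. Turning to paragraph (o): (o) operates against (c): the reference index is 403, less than the 538 limit. So (c) is unavailable.
All of (d)'s requirements are met (rent is paid in kind; the registered capacity is 3,750 units, below the 3,990 units limit; the coverage ratio is 7%, below the 8% limit). But: (p) is engaged — the baseline figure is 804, meeting the 784 threshold. (q), which would lift (p), is inapplicable — assessed value is $47,000, not under $46,500. So (d) is unavailable.
Exception (e) fails — no current Standing Waiver is held.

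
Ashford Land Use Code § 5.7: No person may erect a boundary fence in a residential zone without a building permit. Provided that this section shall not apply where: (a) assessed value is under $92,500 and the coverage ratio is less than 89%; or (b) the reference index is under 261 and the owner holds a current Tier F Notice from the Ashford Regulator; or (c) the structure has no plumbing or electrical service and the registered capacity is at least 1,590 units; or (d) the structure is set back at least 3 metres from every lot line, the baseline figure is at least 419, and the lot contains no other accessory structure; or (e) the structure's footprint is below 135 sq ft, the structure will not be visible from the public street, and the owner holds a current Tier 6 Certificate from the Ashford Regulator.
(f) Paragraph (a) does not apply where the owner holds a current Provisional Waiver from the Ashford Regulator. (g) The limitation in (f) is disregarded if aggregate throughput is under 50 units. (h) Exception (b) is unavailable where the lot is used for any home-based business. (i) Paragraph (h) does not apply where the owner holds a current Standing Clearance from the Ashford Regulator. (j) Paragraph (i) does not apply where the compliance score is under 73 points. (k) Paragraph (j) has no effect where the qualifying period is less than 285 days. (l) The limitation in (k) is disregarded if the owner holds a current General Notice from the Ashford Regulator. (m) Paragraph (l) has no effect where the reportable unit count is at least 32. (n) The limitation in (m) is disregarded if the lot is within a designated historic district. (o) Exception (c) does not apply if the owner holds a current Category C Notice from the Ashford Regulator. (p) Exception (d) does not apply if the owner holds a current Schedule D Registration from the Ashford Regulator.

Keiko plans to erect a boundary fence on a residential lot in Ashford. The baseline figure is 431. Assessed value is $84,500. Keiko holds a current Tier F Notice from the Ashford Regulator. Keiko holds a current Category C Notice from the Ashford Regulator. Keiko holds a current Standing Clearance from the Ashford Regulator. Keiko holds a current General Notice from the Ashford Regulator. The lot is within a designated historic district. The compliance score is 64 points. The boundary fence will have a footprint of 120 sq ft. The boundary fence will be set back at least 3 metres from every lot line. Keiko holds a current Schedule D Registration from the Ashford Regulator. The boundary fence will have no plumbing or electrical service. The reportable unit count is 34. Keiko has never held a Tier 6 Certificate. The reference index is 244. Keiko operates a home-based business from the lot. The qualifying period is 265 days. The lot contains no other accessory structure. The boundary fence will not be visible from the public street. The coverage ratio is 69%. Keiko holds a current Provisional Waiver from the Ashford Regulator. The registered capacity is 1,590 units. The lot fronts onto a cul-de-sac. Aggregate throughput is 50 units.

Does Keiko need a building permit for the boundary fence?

Yes — Keiko must obtain a building permit.

Exception (a): assessed value is $84,500, under the $92,500 limit; the coverage ratio is 69%, less than the 89% limit — every condition holds. Turning to paragraphs (f)–(g): (f) applies — a current Provisional Waiver is held. (g), which would lift (f), is not engaged — aggregate throughput is 50 units, not under 50 units. (a) is therefore removed.
Exception (b) is satisfied on its face — the reference index is 244, under the 261 limit; a current Tier F Notice is held. Turning to paragraphs (h)–(n): (h) operates against (b): a home-based business operates on the lot. (i) applies (a current Standing Clearance is held), but is set aside by (j): (j) applies — the compliance score is 64 points, under the 73 points limit. (k) is triggered (the qualifying period is 265 days, less than the 285 days limit), but yields to (l): (l) operates against (k): a current General Notice is held. (m) would limit (l) — the reportable unit count is 34, meeting the 32 threshold — but (n) sets (m) aside: (n) operates against (m): the lot is in a historic district. (b) is therefore removed.
Exception (c)'s conditions are all satisfied: there is no plumbing or electrical service; the registered capacity is 1,590 units, meeting the 1,590 units threshold. Turning to paragraph (o): (o) applies — a current Category C Notice is held. (c) is therefore removed.
Exception (d)'s conditions are all satisfied: the setback is at least 3 m on every side; the baseline figure is 431, meeting the 419 threshold; the lot has no other accessory structure. However, paragraph (p) must be considered: (p) is engaged — a current Schedule D Registration is held. (d) is therefore removed.
Exception (e) does not apply: the Tier 6 Certificate is not current.
Every exception is unavailable, so the rule governs.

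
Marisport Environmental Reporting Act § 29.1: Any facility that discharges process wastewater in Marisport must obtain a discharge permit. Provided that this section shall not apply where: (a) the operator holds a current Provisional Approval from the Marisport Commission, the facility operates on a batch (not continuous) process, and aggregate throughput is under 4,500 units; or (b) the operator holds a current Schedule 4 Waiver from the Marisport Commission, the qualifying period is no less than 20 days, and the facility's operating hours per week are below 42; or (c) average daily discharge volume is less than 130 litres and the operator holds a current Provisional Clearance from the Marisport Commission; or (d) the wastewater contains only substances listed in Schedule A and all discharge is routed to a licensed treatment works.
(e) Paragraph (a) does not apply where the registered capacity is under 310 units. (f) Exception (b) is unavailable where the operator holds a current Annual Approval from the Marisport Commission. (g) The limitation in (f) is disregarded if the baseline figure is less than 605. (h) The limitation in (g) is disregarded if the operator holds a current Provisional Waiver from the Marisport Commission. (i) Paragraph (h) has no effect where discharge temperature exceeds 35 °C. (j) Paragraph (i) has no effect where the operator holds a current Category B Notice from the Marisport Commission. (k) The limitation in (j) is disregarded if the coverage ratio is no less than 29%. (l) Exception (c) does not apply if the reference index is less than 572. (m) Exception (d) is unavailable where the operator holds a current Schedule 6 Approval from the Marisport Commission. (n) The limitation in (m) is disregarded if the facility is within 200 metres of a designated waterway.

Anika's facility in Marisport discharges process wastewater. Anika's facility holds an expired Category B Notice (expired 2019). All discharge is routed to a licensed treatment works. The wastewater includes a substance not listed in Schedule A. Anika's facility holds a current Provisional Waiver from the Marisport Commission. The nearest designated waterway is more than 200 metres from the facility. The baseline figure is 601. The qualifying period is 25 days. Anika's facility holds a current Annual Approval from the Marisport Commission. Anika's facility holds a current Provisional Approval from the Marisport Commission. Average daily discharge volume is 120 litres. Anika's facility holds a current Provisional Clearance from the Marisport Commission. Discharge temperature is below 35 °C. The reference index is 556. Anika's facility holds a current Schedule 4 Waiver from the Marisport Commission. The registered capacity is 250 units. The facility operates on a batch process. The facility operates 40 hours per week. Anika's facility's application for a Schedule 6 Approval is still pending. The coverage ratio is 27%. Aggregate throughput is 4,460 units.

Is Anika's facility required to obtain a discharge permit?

Exception (a): a current Provisional Approval is held; the facility operates on a batch process; aggregate throughput is 4,460 units, under the 4,500 units limit — every condition holds. Turning to paragraph (e): (e) operates against (a): the registered capacity is 250 units, under the 310 units limit. Exception (a) does not apply.
Exception (b): a current Schedule 4 Waiver is held; the qualifying period is 25 days, meeting the 20 days threshold; the facility's operating hours per week are 40, below the 42 limit — every condition holds. But applying paragraphs (f)–(k): (f) operates against (b): a current Annual Approval is held. (g) applies (the baseline figure is 601, less than the 605 limit), but is displaced by (h): (h) is triggered — a current Provisional Waiver is held. (i) is not triggered (discharge temperature is below 35 °C), so (h) stands. (b) is therefore removed.
Exception (c)'s conditions are all satisfied: average daily discharge volume is 120 litres, less than the 130 litres limit; a current Provisional Clearance is held. But: (l) operates against (c): the reference index is 556, less than the 572 limit. Exception (c) does not apply.
Exception (d) fails — the wastewater includes a non-Schedule-A substance.
No exception is made out. Anika's facility falls within the general rule.

Yes — Anika's facility must obtain a discharge permit.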